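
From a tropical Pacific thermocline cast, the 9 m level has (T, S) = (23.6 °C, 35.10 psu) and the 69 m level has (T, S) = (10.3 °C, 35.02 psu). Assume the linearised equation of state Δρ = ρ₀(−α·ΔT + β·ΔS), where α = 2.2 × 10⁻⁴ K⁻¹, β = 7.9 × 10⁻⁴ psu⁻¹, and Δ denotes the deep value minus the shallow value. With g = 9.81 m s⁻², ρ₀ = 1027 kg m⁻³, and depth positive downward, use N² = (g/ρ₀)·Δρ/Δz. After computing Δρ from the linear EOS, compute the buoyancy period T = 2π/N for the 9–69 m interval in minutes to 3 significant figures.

4.84 min

ΔT = -13.3 K, ΔS = -0.08 psu (deep − shallow).
Δρ/ρ₀ = −αΔT + βΔS = 2.926 × 10⁻³ − 6.32 × 10⁻⁵ = 2.8628 × 10⁻³, so Δρ ≈ 2.940 kg m⁻³.
N² = (g/ρ₀)·Δρ/Δz = g·(Δρ/ρ₀)/Δz = 9.81 × 2.8628 × 10⁻³ / 60 = 4.6807 × 10⁻⁴ s⁻².
N = √(4.6807 × 10⁻⁴) = 0.021635 rad s⁻¹ → T = 2π/N = 290.42 s = 4.8403 min ≈ 4.84 min.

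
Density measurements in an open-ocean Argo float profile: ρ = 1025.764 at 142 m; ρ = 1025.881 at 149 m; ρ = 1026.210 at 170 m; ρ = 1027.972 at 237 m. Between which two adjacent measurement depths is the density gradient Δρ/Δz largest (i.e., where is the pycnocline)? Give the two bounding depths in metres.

Compute the density gradient over each adjacent pair:
  142–149 m: Δρ/Δz = 0.117/7 = 0.017 kg m⁻⁴
  149–170 m: Δρ/Δz = 0.329/21 = 0.016 kg m⁻⁴
  170–237 m: Δρ/Δz = 1.762/67 = 0.026 kg m⁻⁴
The largest gradient is in the 170–237 m interval — the pycnocline.

170–237 m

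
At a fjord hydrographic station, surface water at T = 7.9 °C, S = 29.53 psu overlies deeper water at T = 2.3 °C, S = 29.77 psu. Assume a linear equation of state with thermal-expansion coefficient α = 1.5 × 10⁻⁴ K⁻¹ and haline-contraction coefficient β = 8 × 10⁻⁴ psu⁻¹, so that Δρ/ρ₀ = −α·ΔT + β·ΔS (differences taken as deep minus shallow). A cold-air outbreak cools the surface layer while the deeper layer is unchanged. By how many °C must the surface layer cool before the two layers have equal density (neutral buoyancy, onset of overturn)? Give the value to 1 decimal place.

6.9 °C

Neutral buoyancy requires Δρ = 0, i.e. −α(T_deep − T_surf′) + β(S_deep − S_surf) = 0.
T_surf′ = T_deep − (β/α)·ΔS = 2.3 − (8 × 10⁻⁴/1.5 × 10⁻⁴)·(+0.24) = 1.020 °C.
Cooling required: 7.9 − (1.020) = 6.880 °C.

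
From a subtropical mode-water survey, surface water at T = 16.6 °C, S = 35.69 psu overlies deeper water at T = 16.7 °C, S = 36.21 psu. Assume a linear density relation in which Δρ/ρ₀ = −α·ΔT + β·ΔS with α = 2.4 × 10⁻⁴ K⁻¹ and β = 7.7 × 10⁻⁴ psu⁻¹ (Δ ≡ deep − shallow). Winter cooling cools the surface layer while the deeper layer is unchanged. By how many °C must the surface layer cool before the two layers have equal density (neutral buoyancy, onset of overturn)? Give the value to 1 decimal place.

1.6 °C

Neutral buoyancy requires Δρ = 0, i.e. −α(T_deep − T_surf′) + β(S_deep − S_surf) = 0.
T_surf′ = T_deep − (β/α)·ΔS = 16.7 − (7.7 × 10⁻⁴/2.4 × 10⁻⁴)·(+0.52) = 15.032 °C.
Cooling required: 16.6 − (15.032) = 1.568 °C.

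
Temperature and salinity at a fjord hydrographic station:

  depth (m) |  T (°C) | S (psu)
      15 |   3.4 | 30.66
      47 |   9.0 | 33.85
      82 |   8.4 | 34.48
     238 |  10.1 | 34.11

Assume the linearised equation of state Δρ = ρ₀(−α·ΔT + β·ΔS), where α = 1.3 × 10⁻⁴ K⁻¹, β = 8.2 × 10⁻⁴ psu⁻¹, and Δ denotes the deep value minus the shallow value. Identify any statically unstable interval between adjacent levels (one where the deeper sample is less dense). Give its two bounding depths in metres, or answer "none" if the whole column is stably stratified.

Evaluate Δρ/ρ₀ = −αΔT + βΔS across each adjacent pair:
  15–47 m: −αΔT+βΔS = −(1.3 × 10⁻⁴)(+5.6)+(8.2 × 10⁻⁴)(+3.19) = 1.9 × 10⁻³ → stable
  47–82 m: −αΔT+βΔS = −(1.3 × 10⁻⁴)(-0.6)+(8.2 × 10⁻⁴)(+0.63) = 5.9 × 10⁻⁴ → stable
  82–238 m: −αΔT+βΔS = −(1.3 × 10⁻⁴)(+1.7)+(8.2 × 10⁻⁴)(-0.37) = -5.2 × 10⁻⁴ → UNSTABLE
The 82–238 m interval has Δρ < 0: lighter water underlies denser water.

82–238 m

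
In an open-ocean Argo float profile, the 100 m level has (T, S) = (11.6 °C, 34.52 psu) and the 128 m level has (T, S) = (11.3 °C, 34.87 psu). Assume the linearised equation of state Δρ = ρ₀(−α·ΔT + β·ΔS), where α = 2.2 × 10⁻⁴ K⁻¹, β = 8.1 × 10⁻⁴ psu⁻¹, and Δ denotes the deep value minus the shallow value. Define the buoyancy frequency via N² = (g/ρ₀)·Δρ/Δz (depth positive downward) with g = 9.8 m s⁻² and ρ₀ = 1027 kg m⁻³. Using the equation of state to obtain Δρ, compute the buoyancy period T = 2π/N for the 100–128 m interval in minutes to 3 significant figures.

9.47 min

ΔT = -0.3 K, ΔS = +0.35 psu (deep − shallow).
Δρ/ρ₀ = −αΔT + βΔS = 6.60 × 10⁻⁵ + 2.835 × 10⁻⁴ = 3.495 × 10⁻⁴, so Δρ ≈ 0.3589 kg m⁻³.
N² = (g/ρ₀)·Δρ/Δz = g·(Δρ/ρ₀)/Δz = 9.8 × 3.495 × 10⁻⁴ / 28 = 1.2233 × 10⁻⁴ s⁻².
N = √(1.2233 × 10⁻⁴) = 0.011060 rad s⁻¹ → T = 2π/N = 568.10 s = 9.4683 min ≈ 9.47 min.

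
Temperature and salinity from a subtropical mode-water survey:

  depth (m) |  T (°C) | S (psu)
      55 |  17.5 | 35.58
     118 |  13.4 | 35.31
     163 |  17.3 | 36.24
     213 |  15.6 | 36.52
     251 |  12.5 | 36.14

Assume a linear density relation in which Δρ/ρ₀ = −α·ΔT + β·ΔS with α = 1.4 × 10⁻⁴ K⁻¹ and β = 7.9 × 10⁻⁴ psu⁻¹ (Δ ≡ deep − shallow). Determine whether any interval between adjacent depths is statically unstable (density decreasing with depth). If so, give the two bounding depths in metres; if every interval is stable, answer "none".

none

Evaluate Δρ/ρ₀ = −αΔT + βΔS across each adjacent pair:
  55–118 m: −αΔT+βΔS = −(1.4 × 10⁻⁴)(-4.1)+(7.9 × 10⁻⁴)(-0.27) = 3.6 × 10⁻⁴ → stable
  118–163 m: −αΔT+βΔS = −(1.4 × 10⁻⁴)(+3.9)+(7.9 × 10⁻⁴)(+0.93) = 1.9 × 10⁻⁴ → stable
  163–213 m: −αΔT+βΔS = −(1.4 × 10⁻⁴)(-1.7)+(7.9 × 10⁻⁴)(+0.28) = 4.6 × 10⁻⁴ → stable
  213–251 m: −αΔT+βΔS = −(1.4 × 10⁻⁴)(-3.1)+(7.9 × 10⁻⁴)(-0.38) = 1.3 × 10⁻⁴ → stable
Every interval has Δρ > 0: the column is stably stratified throughout.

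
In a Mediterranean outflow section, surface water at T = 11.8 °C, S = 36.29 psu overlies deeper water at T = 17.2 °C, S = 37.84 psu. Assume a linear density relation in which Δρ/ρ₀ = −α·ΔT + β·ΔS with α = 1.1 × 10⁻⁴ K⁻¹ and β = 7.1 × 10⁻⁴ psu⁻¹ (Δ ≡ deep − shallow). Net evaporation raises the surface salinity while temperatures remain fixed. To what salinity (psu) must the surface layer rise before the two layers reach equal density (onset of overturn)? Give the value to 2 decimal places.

37.00 psu

Neutral buoyancy requires −α(T_deep − T_surf) + β(S_deep − S_surf′) = 0.
S_surf′ = S_deep − (α/β)·ΔT = 37.84 − (1.1 × 10⁻⁴/7.1 × 10⁻⁴)·(+5.4) = 37.0034 psu.
Increase required: 37.0034 − 36.29 = 0.7134 psu.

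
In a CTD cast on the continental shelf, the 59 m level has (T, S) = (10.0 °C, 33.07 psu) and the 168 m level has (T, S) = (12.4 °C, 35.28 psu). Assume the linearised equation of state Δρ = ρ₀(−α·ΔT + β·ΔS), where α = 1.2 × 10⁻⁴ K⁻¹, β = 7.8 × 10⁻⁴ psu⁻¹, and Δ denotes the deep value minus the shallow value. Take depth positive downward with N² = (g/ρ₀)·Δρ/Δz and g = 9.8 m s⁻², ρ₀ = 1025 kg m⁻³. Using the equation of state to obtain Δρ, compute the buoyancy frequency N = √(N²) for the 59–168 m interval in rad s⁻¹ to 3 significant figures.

0.0114 rad s⁻¹

ΔT = +2.4 K, ΔS = +2.21 psu (deep − shallow).
Δρ/ρ₀ = −αΔT + βΔS = -2.88 × 10⁻⁴ + 1.7238 × 10⁻³ = 1.4358 × 10⁻³, so Δρ ≈ 1.472 kg m⁻³.
N² = (g/ρ₀)·Δρ/Δz = g·(Δρ/ρ₀)/Δz = 9.8 × 1.4358 × 10⁻³ / 109 = 1.2909 × 10⁻⁴ s⁻².
N = √(1.2909 × 10⁻⁴) = 0.011362 rad s⁻¹ ≈ 0.0114 rad s⁻¹.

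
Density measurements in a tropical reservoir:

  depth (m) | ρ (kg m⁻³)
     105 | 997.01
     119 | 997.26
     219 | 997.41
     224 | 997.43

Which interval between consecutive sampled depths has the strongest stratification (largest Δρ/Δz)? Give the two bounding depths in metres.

105–119 m

Compute the density gradient over each adjacent pair:
  105–119 m: Δρ/Δz = 0.25/14 = 0.018 kg m⁻⁴
  119–219 m: Δρ/Δz = 0.15/100 = 1.5 × 10⁻³ kg m⁻⁴
  219–224 m: Δρ/Δz = 0.02/5 = 4.0 × 10⁻³ kg m⁻⁴
The largest gradient is in the 105–119 m interval — the pycnocline.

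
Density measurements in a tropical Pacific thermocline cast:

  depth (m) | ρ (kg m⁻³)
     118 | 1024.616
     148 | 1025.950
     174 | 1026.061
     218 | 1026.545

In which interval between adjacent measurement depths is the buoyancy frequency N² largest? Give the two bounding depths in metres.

Compute the density gradient over each adjacent pair:
  118–148 m: Δρ/Δz = 1.334/30 = 0.044 kg m⁻⁴
  148–174 m: Δρ/Δz = 0.111/26 = 4.3 × 10⁻³ kg m⁻⁴
  174–218 m: Δρ/Δz = 0.484/44 = 0.011 kg m⁻⁴
The largest gradient is in the 118–148 m interval — the pycnocline.

118–148 m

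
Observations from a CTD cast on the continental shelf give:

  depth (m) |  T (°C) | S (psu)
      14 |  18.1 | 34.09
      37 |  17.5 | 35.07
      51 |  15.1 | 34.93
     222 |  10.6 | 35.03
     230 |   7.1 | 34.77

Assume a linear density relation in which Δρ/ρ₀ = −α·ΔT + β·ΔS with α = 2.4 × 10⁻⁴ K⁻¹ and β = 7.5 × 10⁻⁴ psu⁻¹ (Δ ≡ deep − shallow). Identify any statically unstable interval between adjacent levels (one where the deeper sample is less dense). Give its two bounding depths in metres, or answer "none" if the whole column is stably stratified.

Evaluate Δρ/ρ₀ = −αΔT + βΔS across each adjacent pair:
  14–37 m: −αΔT+βΔS = −(2.4 × 10⁻⁴)(-0.6)+(7.5 × 10⁻⁴)(+0.98) = 8.8 × 10⁻⁴ → stable
  37–51 m: −αΔT+βΔS = −(2.4 × 10⁻⁴)(-2.4)+(7.5 × 10⁻⁴)(-0.14) = 4.7 × 10⁻⁴ → stable
  51–222 m: −αΔT+βΔS = −(2.4 × 10⁻⁴)(-4.5)+(7.5 × 10⁻⁴)(+0.10) = 1.2 × 10⁻³ → stable
  222–230 m: −αΔT+βΔS = −(2.4 × 10⁻⁴)(-3.5)+(7.5 × 10⁻⁴)(-0.26) = 6.4 × 10⁻⁴ → stable
Every interval has Δρ > 0: the column is stably stratified throughout.

none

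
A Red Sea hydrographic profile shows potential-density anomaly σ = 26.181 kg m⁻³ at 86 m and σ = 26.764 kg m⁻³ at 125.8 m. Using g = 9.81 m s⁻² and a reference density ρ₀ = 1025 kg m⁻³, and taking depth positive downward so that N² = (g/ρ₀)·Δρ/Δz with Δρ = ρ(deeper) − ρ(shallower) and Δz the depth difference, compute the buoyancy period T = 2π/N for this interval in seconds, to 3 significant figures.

Δρ = 1026.764 − 1026.181 = 0.583 kg m⁻³ over Δz = 125.8 − 86 = 39.8 m.
N² = (9.81/1025) × (0.583/39.8) = 1.4019 × 10⁻⁴ s⁻².
N = √(1.4019 × 10⁻⁴) = 0.011840 rad s⁻¹, so T = 2π/N = 530.67 s ≈ 531 s.

531 s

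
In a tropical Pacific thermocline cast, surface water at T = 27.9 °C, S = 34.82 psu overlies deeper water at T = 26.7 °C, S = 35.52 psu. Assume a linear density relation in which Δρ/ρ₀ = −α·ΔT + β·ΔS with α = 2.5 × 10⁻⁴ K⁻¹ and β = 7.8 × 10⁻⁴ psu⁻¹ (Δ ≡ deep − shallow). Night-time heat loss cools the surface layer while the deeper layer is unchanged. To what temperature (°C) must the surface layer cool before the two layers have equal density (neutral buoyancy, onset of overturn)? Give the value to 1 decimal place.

Neutral buoyancy requires Δρ = 0, i.e. −α(T_deep − T_surf′) + β(S_deep − S_surf) = 0.
T_surf′ = T_deep − (β/α)·ΔS = 26.7 − (7.8 × 10⁻⁴/2.5 × 10⁻⁴)·(+0.70) = 24.516 °C.
Cooling required: 27.9 − (24.516) = 3.384 °C.

24.5 °C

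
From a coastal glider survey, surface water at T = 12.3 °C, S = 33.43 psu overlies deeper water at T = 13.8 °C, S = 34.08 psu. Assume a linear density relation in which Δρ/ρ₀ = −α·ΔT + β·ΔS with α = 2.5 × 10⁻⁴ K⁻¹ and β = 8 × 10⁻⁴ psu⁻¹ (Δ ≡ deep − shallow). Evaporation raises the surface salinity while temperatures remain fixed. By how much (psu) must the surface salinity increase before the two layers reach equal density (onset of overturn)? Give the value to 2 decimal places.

Neutral buoyancy requires −α(T_deep − T_surf) + β(S_deep − S_surf′) = 0.
S_surf′ = S_deep − (α/β)·ΔT = 34.08 − (2.5 × 10⁻⁴/8 × 10⁻⁴)·(+1.5) = 33.6112 psu.
Increase required: 33.6112 − 33.43 = 0.1812 psu.

0.18 psu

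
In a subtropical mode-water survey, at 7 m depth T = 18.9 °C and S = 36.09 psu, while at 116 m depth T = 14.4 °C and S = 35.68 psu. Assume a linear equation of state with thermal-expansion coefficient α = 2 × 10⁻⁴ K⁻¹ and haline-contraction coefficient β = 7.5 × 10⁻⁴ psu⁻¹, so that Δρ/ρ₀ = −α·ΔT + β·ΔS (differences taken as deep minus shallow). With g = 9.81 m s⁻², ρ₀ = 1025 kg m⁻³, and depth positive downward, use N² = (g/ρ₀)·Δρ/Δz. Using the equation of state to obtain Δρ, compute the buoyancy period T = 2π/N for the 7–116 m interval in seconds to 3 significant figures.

860 s

ΔT = -4.5 K, ΔS = -0.41 psu (deep − shallow).
Δρ/ρ₀ = −αΔT + βΔS = 9.00 × 10⁻⁴ − 3.075 × 10⁻⁴ = 5.925 × 10⁻⁴, so Δρ ≈ 0.6073 kg m⁻³.
N² = (g/ρ₀)·Δρ/Δz = g·(Δρ/ρ₀)/Δz = 9.81 × 5.925 × 10⁻⁴ / 109 = 5.3325 × 10⁻⁵ s⁻².
N = √(5.3325 × 10⁻⁵) = 7.3024 × 10⁻³ rad s⁻¹ → T = 2π/N = 860.43 s ≈ 860 s.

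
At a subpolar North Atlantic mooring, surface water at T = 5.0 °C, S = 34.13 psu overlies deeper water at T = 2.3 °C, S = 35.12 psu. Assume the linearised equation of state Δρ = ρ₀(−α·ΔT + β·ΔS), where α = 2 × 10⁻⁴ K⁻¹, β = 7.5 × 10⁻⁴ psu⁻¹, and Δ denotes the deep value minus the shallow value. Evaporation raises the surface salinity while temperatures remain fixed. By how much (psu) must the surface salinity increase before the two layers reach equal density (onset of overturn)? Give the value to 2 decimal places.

1.71 psu

Neutral buoyancy requires −α(T_deep − T_surf) + β(S_deep − S_surf′) = 0.
S_surf′ = S_deep − (α/β)·ΔT = 35.12 − (2 × 10⁻⁴/7.5 × 10⁻⁴)·(-2.7) = 35.8400 psu.
Increase required: 35.8400 − 34.13 = 1.7100 psu.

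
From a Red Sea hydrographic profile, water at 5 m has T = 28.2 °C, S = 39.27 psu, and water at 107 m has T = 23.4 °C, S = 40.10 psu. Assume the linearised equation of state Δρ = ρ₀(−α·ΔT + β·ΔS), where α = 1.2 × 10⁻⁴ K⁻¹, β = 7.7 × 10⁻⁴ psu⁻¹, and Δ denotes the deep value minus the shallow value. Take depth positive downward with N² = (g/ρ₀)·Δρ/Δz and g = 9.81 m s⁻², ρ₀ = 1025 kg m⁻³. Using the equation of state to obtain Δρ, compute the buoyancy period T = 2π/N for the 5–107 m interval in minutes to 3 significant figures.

9.69 min

ΔT = -4.8 K, ΔS = +0.83 psu (deep − shallow).
Δρ/ρ₀ = −αΔT + βΔS = 5.76 × 10⁻⁴ + 6.391 × 10⁻⁴ = 1.2151 × 10⁻³, so Δρ ≈ 1.245 kg m⁻³.
N² = (g/ρ₀)·Δρ/Δz = g·(Δρ/ρ₀)/Δz = 9.81 × 1.2151 × 10⁻³ / 102 = 1.1686 × 10⁻⁴ s⁻².
N = √(1.1686 × 10⁻⁴) = 0.010810 rad s⁻¹ → T = 2π/N = 581.24 s = 9.6873 min ≈ 9.69 min.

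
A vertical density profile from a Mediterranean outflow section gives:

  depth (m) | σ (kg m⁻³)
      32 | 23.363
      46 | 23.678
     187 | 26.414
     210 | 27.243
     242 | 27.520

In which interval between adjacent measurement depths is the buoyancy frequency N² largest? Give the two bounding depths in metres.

Compute the density gradient over each adjacent pair:
  32–46 m: Δρ/Δz = 0.315/14 = 0.022 kg m⁻⁴
  46–187 m: Δρ/Δz = 2.736/141 = 0.019 kg m⁻⁴
  187–210 m: Δρ/Δz = 0.829/23 = 0.036 kg m⁻⁴
  210–242 m: Δρ/Δz = 0.277/32 = 8.7 × 10⁻³ kg m⁻⁴
The largest gradient is in the 187–210 m interval — the pycnocline.

187–210 m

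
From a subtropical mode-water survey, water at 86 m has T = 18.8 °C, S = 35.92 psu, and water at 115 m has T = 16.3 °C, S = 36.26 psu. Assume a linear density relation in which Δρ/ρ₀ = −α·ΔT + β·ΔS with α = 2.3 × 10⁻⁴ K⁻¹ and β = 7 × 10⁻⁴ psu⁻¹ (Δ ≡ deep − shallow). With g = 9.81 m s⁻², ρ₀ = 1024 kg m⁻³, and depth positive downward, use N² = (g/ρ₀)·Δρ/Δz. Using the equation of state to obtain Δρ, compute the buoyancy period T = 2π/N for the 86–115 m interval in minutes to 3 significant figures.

6.31 min

ΔT = -2.5 K, ΔS = +0.34 psu (deep − shallow).
Δρ/ρ₀ = −αΔT + βΔS = 5.75 × 10⁻⁴ + 2.38 × 10⁻⁴ = 8.13 × 10⁻⁴, so Δρ ≈ 0.8325 kg m⁻³.
N² = (g/ρ₀)·Δρ/Δz = g·(Δρ/ρ₀)/Δz = 9.81 × 8.13 × 10⁻⁴ / 29 = 2.7502 × 10⁻⁴ s⁻².
N = √(2.7502 × 10⁻⁴) = 0.016584 rad s⁻¹ → T = 2π/N = 378.87 s = 6.3145 min ≈ 6.31 min.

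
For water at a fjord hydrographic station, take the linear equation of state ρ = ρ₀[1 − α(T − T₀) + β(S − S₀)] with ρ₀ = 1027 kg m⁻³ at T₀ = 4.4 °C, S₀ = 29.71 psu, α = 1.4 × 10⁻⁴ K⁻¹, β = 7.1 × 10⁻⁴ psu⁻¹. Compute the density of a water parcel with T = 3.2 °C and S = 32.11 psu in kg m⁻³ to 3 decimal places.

T − T₀ = -1.2 K, S − S₀ = +2.40 psu.
Bracket = 1 − α·(-1.2) + β·(+2.40) = 1 + (1.872 × 10⁻³) = 1.0018720.
ρ = 1027 × 1.0018720 = 1028.923 kg m⁻³.

1028.923 kg m⁻³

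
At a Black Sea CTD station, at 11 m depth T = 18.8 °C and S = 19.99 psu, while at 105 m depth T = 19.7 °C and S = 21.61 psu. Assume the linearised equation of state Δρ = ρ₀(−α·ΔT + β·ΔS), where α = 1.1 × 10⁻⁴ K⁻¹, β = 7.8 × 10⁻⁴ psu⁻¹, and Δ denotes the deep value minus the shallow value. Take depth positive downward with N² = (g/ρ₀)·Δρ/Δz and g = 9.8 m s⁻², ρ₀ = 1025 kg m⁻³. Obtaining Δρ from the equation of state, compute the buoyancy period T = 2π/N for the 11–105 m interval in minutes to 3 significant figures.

ΔT = +0.9 K, ΔS = +1.62 psu (deep − shallow).
Δρ/ρ₀ = −αΔT + βΔS = -9.90 × 10⁻⁵ + 1.2636 × 10⁻³ = 1.1646 × 10⁻³, so Δρ ≈ 1.194 kg m⁻³.
N² = (g/ρ₀)·Δρ/Δz = g·(Δρ/ρ₀)/Δz = 9.8 × 1.1646 × 10⁻³ / 94 = 1.2142 × 10⁻⁴ s⁻².
N = √(1.2142 × 10⁻⁴) = 0.011019 rad s⁻¹ → T = 2π/N = 570.21 s = 9.5035 min ≈ 9.50 min.

9.50 min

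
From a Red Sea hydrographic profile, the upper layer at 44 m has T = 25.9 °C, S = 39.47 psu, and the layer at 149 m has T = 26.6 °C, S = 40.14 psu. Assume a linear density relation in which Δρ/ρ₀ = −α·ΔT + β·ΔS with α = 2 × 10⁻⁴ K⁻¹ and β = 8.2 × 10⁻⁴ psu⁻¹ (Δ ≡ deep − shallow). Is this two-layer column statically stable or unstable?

ΔT = 26.6 − 25.9 = +0.7 K and ΔS = 40.14 − 39.47 = +0.67 psu (deep − shallow).
−αΔT = -1.40 × 10⁻⁴; βΔS = 5.494 × 10⁻⁴; sum Δρ/ρ₀ = 4.094 × 10⁻⁴.
Δρ/ρ₀ > 0, so Δρ > 0: deeper water is denser → statically stable.

stable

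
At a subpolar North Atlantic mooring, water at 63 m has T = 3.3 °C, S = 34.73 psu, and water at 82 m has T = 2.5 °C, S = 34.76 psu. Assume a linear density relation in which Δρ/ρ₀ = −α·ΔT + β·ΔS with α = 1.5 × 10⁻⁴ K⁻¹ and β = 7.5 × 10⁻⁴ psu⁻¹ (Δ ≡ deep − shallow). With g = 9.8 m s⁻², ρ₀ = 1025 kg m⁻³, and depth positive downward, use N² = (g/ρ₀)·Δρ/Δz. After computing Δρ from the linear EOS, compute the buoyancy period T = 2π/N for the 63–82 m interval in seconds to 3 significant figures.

733 s

ΔT = -0.8 K, ΔS = +0.03 psu (deep − shallow).
Δρ/ρ₀ = −αΔT + βΔS = 1.20 × 10⁻⁴ + 2.25 × 10⁻⁵ = 1.425 × 10⁻⁴, so Δρ ≈ 0.1461 kg m⁻³.
N² = (g/ρ₀)·Δρ/Δz = g·(Δρ/ρ₀)/Δz = 9.8 × 1.425 × 10⁻⁴ / 19 = 7.3500 × 10⁻⁵ s⁻².
N = √(7.3500 × 10⁻⁵) = 8.5732 × 10⁻³ rad s⁻¹ → T = 2π/N = 732.89 s ≈ 733 s.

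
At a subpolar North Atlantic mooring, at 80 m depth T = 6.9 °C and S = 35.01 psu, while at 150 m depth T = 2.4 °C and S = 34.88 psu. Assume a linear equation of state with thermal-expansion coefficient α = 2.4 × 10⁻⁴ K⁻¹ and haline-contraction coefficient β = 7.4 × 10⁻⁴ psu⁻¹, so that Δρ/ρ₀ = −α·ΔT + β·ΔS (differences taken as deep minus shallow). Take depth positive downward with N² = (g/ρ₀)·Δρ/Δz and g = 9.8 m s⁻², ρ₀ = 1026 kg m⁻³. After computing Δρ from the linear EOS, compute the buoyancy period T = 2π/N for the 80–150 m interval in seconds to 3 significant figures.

535 s

ΔT = -4.5 K, ΔS = -0.13 psu (deep − shallow).
Δρ/ρ₀ = −αΔT + βΔS = 1.08 × 10⁻³ − 9.62 × 10⁻⁵ = 9.838 × 10⁻⁴, so Δρ ≈ 1.009 kg m⁻³.
N² = (g/ρ₀)·Δρ/Δz = g·(Δρ/ρ₀)/Δz = 9.8 × 9.838 × 10⁻⁴ / 70 = 1.3773 × 10⁻⁴ s⁻².
N = √(1.3773 × 10⁻⁴) = 0.011736 rad s⁻¹ → T = 2π/N = 535.38 s ≈ 535 s.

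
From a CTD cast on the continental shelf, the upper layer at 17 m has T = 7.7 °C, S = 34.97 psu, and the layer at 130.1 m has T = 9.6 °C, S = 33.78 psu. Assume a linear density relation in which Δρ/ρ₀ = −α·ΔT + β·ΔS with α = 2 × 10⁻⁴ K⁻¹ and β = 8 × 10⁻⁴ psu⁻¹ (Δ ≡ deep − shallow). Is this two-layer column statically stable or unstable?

unstable

ΔT = 9.6 − 7.7 = +1.9 K and ΔS = 33.78 − 34.97 = -1.19 psu (deep − shallow).
−αΔT = -3.80 × 10⁻⁴; βΔS = -9.52 × 10⁻⁴; sum Δρ/ρ₀ = -1.332 × 10⁻³.
Δρ/ρ₀ < 0, so Δρ < 0: deeper water is lighter → statically unstable; the column would overturn.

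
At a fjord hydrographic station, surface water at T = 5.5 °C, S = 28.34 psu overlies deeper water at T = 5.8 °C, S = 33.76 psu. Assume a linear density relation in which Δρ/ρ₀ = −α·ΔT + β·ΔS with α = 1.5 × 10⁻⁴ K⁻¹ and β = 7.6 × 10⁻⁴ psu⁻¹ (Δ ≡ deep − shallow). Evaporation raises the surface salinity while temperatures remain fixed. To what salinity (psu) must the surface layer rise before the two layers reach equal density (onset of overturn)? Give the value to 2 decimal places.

Neutral buoyancy requires −α(T_deep − T_surf) + β(S_deep − S_surf′) = 0.
S_surf′ = S_deep − (α/β)·ΔT = 33.76 − (1.5 × 10⁻⁴/7.6 × 10⁻⁴)·(+0.3) = 33.7008 psu.
Increase required: 33.7008 − 28.34 = 5.3608 psu.

33.70 psu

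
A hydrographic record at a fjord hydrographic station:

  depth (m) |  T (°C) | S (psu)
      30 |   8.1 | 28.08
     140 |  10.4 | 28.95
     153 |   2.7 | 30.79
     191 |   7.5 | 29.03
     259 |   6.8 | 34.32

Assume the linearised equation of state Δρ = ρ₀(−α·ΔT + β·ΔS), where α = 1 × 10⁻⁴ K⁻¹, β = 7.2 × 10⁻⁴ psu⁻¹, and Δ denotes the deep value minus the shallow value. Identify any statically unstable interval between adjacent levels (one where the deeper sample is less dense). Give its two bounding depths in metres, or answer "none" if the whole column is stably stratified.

Evaluate Δρ/ρ₀ = −αΔT + βΔS across each adjacent pair:
  30–140 m: −αΔT+βΔS = −(1 × 10⁻⁴)(+2.3)+(7.2 × 10⁻⁴)(+0.87) = 4.0 × 10⁻⁴ → stable
  140–153 m: −αΔT+βΔS = −(1 × 10⁻⁴)(-7.7)+(7.2 × 10⁻⁴)(+1.84) = 2.1 × 10⁻³ → stable
  153–191 m: −αΔT+βΔS = −(1 × 10⁻⁴)(+4.8)+(7.2 × 10⁻⁴)(-1.76) = -1.7 × 10⁻³ → UNSTABLE
  191–259 m: −αΔT+βΔS = −(1 × 10⁻⁴)(-0.7)+(7.2 × 10⁻⁴)(+5.29) = 3.9 × 10⁻³ → stable
The 153–191 m interval has Δρ < 0: lighter water underlies denser water.

153–191 m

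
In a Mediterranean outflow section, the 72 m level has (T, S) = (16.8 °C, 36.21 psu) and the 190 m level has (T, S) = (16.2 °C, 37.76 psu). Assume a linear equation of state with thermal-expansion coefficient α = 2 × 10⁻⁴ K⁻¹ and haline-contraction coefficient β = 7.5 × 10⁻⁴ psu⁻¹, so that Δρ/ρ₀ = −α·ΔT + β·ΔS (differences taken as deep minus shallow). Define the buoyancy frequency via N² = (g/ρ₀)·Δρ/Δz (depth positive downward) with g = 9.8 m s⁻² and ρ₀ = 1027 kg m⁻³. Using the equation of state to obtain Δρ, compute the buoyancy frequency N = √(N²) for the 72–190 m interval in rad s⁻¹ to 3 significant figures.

ΔT = -0.6 K, ΔS = +1.55 psu (deep − shallow).
Δρ/ρ₀ = −αΔT + βΔS = 1.20 × 10⁻⁴ + 1.1625 × 10⁻³ = 1.2825 × 10⁻³, so Δρ ≈ 1.317 kg m⁻³.
N² = (g/ρ₀)·Δρ/Δz = g·(Δρ/ρ₀)/Δz = 9.8 × 1.2825 × 10⁻³ / 118 = 1.0651 × 10⁻⁴ s⁻².
N = √(1.0651 × 10⁻⁴) = 0.010320 rad s⁻¹ ≈ 0.0103 rad s⁻¹.

0.0103 rad s⁻¹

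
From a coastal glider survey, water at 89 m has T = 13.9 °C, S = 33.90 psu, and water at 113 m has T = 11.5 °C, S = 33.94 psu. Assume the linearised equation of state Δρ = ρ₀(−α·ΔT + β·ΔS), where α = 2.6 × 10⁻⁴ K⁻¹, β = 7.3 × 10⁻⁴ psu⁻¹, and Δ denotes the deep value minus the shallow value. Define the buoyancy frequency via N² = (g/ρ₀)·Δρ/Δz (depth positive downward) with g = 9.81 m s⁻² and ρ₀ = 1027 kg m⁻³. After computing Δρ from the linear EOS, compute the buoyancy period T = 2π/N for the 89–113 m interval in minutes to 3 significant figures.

ΔT = -2.4 K, ΔS = +0.04 psu (deep − shallow).
Δρ/ρ₀ = −αΔT + βΔS = 6.24 × 10⁻⁴ + 2.92 × 10⁻⁵ = 6.532 × 10⁻⁴, so Δρ ≈ 0.6708 kg m⁻³.
N² = (g/ρ₀)·Δρ/Δz = g·(Δρ/ρ₀)/Δz = 9.81 × 6.532 × 10⁻⁴ / 24 = 2.6700 × 10⁻⁴ s⁻².
N = √(2.6700 × 10⁻⁴) = 0.016340 rad s⁻¹ → T = 2π/N = 384.53 s = 6.4088 min ≈ 6.41 min.

6.41 min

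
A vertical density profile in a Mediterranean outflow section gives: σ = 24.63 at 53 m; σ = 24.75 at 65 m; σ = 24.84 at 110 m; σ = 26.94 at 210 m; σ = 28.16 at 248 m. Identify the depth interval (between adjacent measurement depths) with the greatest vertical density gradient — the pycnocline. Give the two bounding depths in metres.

Compute the density gradient over each adjacent pair:
  53–65 m: Δρ/Δz = 0.12/12 = 0.010 kg m⁻⁴
  65–110 m: Δρ/Δz = 0.09/45 = 2.0 × 10⁻³ kg m⁻⁴
  110–210 m: Δρ/Δz = 2.10/100 = 0.021 kg m⁻⁴
  210–248 m: Δρ/Δz = 1.22/38 = 0.032 kg m⁻⁴
The largest gradient is in the 210–248 m interval — the pycnocline.

210–248 m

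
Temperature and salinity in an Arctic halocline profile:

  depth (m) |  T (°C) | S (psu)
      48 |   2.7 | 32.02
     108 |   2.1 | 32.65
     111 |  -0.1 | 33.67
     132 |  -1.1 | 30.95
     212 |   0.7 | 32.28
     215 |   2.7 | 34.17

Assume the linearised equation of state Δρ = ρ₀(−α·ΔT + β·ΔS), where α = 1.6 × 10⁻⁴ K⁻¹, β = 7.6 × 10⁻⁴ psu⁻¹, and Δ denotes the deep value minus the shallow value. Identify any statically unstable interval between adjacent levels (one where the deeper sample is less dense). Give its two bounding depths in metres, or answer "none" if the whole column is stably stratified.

Evaluate Δρ/ρ₀ = −αΔT + βΔS across each adjacent pair:
  48–108 m: −αΔT+βΔS = −(1.6 × 10⁻⁴)(-0.6)+(7.6 × 10⁻⁴)(+0.63) = 5.7 × 10⁻⁴ → stable
  108–111 m: −αΔT+βΔS = −(1.6 × 10⁻⁴)(-2.2)+(7.6 × 10⁻⁴)(+1.02) = 1.1 × 10⁻³ → stable
  111–132 m: −αΔT+βΔS = −(1.6 × 10⁻⁴)(-1.0)+(7.6 × 10⁻⁴)(-2.72) = -1.9 × 10⁻³ → UNSTABLE
  132–212 m: −αΔT+βΔS = −(1.6 × 10⁻⁴)(+1.8)+(7.6 × 10⁻⁴)(+1.33) = 7.2 × 10⁻⁴ → stable
  212–215 m: −αΔT+βΔS = −(1.6 × 10⁻⁴)(+2.0)+(7.6 × 10⁻⁴)(+1.89) = 1.1 × 10⁻³ → stable
The 111–132 m interval has Δρ < 0: lighter water underlies denser water.

111–132 m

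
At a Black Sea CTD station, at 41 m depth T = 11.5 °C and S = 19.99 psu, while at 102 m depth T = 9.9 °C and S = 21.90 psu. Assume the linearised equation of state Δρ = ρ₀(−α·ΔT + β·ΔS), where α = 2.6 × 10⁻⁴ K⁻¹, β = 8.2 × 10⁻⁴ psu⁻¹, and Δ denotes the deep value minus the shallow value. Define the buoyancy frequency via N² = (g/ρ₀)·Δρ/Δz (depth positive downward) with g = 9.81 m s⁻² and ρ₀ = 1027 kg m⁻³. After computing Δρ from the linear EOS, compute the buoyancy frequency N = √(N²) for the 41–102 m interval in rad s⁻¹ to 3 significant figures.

ΔT = -1.6 K, ΔS = +1.91 psu (deep − shallow).
Δρ/ρ₀ = −αΔT + βΔS = 4.16 × 10⁻⁴ + 1.5662 × 10⁻³ = 1.9822 × 10⁻³, so Δρ ≈ 2.036 kg m⁻³.
N² = (g/ρ₀)·Δρ/Δz = g·(Δρ/ρ₀)/Δz = 9.81 × 1.9822 × 10⁻³ / 61 = 3.1878 × 10⁻⁴ s⁻².
N = √(3.1878 × 10⁻⁴) = 0.017854 rad s⁻¹ ≈ 0.0179 rad s⁻¹.

0.0179 rad s⁻¹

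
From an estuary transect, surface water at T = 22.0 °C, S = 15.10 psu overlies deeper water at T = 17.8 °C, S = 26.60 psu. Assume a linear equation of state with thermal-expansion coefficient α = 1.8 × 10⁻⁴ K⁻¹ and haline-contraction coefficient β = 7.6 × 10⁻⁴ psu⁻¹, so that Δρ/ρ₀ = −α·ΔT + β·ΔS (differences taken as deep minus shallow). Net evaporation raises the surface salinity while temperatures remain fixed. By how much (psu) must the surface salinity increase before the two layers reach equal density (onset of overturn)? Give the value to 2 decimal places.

12.49 psu

Neutral buoyancy requires −α(T_deep − T_surf) + β(S_deep − S_surf′) = 0.
S_surf′ = S_deep − (α/β)·ΔT = 26.60 − (1.8 × 10⁻⁴/7.6 × 10⁻⁴)·(-4.2) = 27.5947 psu.
Increase required: 27.5947 − 15.10 = 12.4947 psu.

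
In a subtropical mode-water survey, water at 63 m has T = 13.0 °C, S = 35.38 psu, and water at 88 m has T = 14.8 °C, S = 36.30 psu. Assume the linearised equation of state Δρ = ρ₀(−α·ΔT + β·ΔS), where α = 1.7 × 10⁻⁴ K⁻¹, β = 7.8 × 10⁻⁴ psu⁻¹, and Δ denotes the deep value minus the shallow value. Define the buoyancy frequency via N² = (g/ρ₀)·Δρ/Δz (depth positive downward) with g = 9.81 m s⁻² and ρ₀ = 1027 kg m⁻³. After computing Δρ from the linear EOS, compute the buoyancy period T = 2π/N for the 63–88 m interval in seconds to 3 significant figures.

ΔT = +1.8 K, ΔS = +0.92 psu (deep − shallow).
Δρ/ρ₀ = −αΔT + βΔS = -3.06 × 10⁻⁴ + 7.176 × 10⁻⁴ = 4.116 × 10⁻⁴, so Δρ ≈ 0.4227 kg m⁻³.
N² = (g/ρ₀)·Δρ/Δz = g·(Δρ/ρ₀)/Δz = 9.81 × 4.116 × 10⁻⁴ / 25 = 1.6151 × 10⁻⁴ s⁻².
N = √(1.6151 × 10⁻⁴) = 0.012709 rad s⁻¹ → T = 2π/N = 494.39 s ≈ 494 s.

494 s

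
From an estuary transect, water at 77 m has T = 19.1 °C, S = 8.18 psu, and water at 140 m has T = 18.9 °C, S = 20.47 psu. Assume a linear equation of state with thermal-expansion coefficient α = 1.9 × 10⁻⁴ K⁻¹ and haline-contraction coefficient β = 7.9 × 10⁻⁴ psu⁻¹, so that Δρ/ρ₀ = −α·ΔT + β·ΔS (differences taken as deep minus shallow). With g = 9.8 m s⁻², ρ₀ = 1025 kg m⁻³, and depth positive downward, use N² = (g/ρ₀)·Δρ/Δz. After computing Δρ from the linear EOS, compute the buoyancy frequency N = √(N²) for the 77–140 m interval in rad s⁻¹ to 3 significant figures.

ΔT = -0.2 K, ΔS = +12.29 psu (deep − shallow).
Δρ/ρ₀ = −αΔT + βΔS = 3.80 × 10⁻⁵ + 9.7091 × 10⁻³ = 9.7471 × 10⁻³, so Δρ ≈ 9.991 kg m⁻³.
N² = (g/ρ₀)·Δρ/Δz = g·(Δρ/ρ₀)/Δz = 9.8 × 9.7471 × 10⁻³ / 63 = 1.5162 × 10⁻³ s⁻².
N = √(1.5162 × 10⁻³) = 0.038938 rad s⁻¹ ≈ 0.0389 rad s⁻¹.

0.0389 rad s⁻¹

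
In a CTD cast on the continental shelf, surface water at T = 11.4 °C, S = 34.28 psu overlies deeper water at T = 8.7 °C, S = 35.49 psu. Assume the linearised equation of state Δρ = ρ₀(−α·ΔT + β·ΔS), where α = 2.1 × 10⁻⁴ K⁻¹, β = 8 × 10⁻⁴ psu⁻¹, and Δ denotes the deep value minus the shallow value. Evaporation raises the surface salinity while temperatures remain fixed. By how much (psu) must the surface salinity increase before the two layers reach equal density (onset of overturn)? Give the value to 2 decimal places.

1.92 psu

Neutral buoyancy requires −α(T_deep − T_surf) + β(S_deep − S_surf′) = 0.
S_surf′ = S_deep − (α/β)·ΔT = 35.49 − (2.1 × 10⁻⁴/8 × 10⁻⁴)·(-2.7) = 36.1988 psu.
Increase required: 36.1988 − 34.28 = 1.9188 psu.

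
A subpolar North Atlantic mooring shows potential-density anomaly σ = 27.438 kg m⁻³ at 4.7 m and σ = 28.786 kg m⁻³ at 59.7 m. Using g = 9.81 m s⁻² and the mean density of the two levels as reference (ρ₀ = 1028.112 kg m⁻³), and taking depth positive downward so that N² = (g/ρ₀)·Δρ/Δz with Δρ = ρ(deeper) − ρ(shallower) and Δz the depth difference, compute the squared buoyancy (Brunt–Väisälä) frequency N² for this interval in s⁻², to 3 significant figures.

2.34 × 10⁻⁴ s⁻²

Δρ = 1028.786 − 1027.438 = 1.348 kg m⁻³ over Δz = 59.7 − 4.7 = 55 m.
N² = (9.81/1028.112) × (1.348/55) = 2.3386 × 10⁻⁴ s⁻² ≈ 2.34 × 10⁻⁴ s⁻².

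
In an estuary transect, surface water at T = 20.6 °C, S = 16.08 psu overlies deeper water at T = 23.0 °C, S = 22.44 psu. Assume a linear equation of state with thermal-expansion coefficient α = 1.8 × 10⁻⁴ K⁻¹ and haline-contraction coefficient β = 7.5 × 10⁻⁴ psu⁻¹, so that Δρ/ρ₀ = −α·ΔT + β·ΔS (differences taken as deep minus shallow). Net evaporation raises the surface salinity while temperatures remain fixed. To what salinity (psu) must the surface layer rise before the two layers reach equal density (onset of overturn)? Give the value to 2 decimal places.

21.86 psu

Neutral buoyancy requires −α(T_deep − T_surf) + β(S_deep − S_surf′) = 0.
S_surf′ = S_deep − (α/β)·ΔT = 22.44 − (1.8 × 10⁻⁴/7.5 × 10⁻⁴)·(+2.4) = 21.8640 psu.
Increase required: 21.8640 − 16.08 = 5.7840 psu.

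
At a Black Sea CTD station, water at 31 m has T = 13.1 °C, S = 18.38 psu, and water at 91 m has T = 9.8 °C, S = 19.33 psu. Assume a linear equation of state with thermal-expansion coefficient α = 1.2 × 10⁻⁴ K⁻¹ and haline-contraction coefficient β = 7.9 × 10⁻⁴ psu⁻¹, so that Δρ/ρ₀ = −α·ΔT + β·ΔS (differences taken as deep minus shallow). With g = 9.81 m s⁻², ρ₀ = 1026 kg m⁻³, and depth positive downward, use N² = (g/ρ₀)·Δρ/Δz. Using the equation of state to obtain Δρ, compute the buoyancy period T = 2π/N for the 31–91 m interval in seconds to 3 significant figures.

ΔT = -3.3 K, ΔS = +0.95 psu (deep − shallow).
Δρ/ρ₀ = −αΔT + βΔS = 3.96 × 10⁻⁴ + 7.505 × 10⁻⁴ = 1.1465 × 10⁻³, so Δρ ≈ 1.176 kg m⁻³.
N² = (g/ρ₀)·Δρ/Δz = g·(Δρ/ρ₀)/Δz = 9.81 × 1.1465 × 10⁻³ / 60 = 1.8745 × 10⁻⁴ s⁻².
N = √(1.8745 × 10⁻⁴) = 0.013691 rad s⁻¹ → T = 2π/N = 458.93 s ≈ 459 s.

459 s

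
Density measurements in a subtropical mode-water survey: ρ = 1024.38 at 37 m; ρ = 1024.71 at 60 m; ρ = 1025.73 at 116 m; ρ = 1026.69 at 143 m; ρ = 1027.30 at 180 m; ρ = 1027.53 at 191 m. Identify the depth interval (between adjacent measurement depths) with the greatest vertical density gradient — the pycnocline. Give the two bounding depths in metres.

116–143 m

Compute the density gradient over each adjacent pair:
  37–60 m: Δρ/Δz = 0.33/23 = 0.014 kg m⁻⁴
  60–116 m: Δρ/Δz = 1.02/56 = 0.018 kg m⁻⁴
  116–143 m: Δρ/Δz = 0.96/27 = 0.036 kg m⁻⁴
  143–180 m: Δρ/Δz = 0.61/37 = 0.016 kg m⁻⁴
  180–191 m: Δρ/Δz = 0.23/11 = 0.021 kg m⁻⁴
The largest gradient is in the 116–143 m interval — the pycnocline.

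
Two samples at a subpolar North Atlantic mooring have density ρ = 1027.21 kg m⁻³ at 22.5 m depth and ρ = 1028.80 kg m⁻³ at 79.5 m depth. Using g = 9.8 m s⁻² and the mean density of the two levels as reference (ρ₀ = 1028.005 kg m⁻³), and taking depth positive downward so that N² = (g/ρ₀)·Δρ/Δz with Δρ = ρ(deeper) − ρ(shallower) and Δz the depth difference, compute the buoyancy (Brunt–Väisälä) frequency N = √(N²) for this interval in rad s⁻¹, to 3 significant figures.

0.0163 rad s⁻¹

Δρ = 1028.80 − 1027.21 = 1.59 kg m⁻³ over Δz = 79.5 − 22.5 = 57 m.
N² = (9.8/1028.005) × (1.59/57) = 2.6592 × 10⁻⁴ s⁻².
N = √(2.6592 × 10⁻⁴) = 0.016307 rad s⁻¹ ≈ 0.0163 rad s⁻¹.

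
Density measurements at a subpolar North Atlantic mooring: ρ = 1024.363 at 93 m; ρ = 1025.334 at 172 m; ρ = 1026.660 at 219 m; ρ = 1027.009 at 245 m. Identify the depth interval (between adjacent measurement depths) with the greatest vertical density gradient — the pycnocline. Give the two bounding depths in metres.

Compute the density gradient over each adjacent pair:
  93–172 m: Δρ/Δz = 0.971/79 = 0.012 kg m⁻⁴
  172–219 m: Δρ/Δz = 1.326/47 = 0.028 kg m⁻⁴
  219–245 m: Δρ/Δz = 0.349/26 = 0.013 kg m⁻⁴
The largest gradient is in the 172–219 m interval — the pycnocline.

172–219 m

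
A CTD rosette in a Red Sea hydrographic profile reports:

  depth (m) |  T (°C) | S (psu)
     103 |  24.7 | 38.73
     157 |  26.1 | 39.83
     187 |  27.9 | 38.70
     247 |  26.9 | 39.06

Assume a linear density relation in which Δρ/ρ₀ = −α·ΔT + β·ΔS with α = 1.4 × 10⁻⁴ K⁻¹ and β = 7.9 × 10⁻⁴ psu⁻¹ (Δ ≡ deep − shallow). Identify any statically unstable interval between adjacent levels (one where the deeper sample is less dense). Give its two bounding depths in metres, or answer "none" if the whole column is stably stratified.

Evaluate Δρ/ρ₀ = −αΔT + βΔS across each adjacent pair:
  103–157 m: −αΔT+βΔS = −(1.4 × 10⁻⁴)(+1.4)+(7.9 × 10⁻⁴)(+1.10) = 6.7 × 10⁻⁴ → stable
  157–187 m: −αΔT+βΔS = −(1.4 × 10⁻⁴)(+1.8)+(7.9 × 10⁻⁴)(-1.13) = -1.1 × 10⁻³ → UNSTABLE
  187–247 m: −αΔT+βΔS = −(1.4 × 10⁻⁴)(-1.0)+(7.9 × 10⁻⁴)(+0.36) = 4.2 × 10⁻⁴ → stable
The 157–187 m interval has Δρ < 0: lighter water underlies denser water.

157–187 m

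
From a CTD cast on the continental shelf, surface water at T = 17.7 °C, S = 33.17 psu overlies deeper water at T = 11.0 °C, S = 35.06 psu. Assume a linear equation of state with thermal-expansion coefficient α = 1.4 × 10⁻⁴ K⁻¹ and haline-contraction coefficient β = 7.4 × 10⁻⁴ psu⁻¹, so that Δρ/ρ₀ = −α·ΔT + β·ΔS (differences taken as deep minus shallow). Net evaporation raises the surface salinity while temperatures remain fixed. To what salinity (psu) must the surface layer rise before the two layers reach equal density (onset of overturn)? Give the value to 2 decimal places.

36.33 psu

Neutral buoyancy requires −α(T_deep − T_surf) + β(S_deep − S_surf′) = 0.
S_surf′ = S_deep − (α/β)·ΔT = 35.06 − (1.4 × 10⁻⁴/7.4 × 10⁻⁴)·(-6.7) = 36.3276 psu.
Increase required: 36.3276 − 33.17 = 3.1576 psu.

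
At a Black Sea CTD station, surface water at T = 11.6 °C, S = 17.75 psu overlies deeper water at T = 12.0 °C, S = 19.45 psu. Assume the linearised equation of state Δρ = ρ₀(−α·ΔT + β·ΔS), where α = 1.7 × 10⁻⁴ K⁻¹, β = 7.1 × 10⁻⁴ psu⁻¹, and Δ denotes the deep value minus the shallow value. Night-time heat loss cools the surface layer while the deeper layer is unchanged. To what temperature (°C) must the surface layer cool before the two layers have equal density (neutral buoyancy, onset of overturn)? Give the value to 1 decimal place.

4.9 °C

Neutral buoyancy requires Δρ = 0, i.e. −α(T_deep − T_surf′) + β(S_deep − S_surf) = 0.
T_surf′ = T_deep − (β/α)·ΔS = 12.0 − (7.1 × 10⁻⁴/1.7 × 10⁻⁴)·(+1.70) = 4.900 °C.
Cooling required: 11.6 − (4.900) = 6.700 °C.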